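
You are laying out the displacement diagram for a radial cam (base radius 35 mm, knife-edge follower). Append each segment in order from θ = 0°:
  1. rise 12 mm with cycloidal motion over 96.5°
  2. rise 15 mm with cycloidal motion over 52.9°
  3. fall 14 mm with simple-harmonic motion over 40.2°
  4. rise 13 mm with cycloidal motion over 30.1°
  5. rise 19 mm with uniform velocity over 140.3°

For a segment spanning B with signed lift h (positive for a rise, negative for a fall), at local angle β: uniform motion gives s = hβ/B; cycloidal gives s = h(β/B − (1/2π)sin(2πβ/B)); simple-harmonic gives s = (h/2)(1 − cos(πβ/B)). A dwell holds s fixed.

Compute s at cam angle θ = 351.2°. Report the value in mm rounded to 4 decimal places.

seg 1 [0°–96.5°] cycloidal, h=12: full span → s += 12 → s = 12.0000
seg 2 [96.5°–149.4°] cycloidal, h=15: full span → s += 15 → s = 27.0000
seg 3 [149.4°–189.6°] simple-harmonic, h=-14: full span → s += -14 → s = 13.0000
seg 4 [189.6°–219.7°] cycloidal, h=13: full span → s += 13 → s = 26.0000
seg 5 [219.7°–360°] uniform, h=19: θ=351.2° here. β=131.5, B=140.3. 19·131.5/140.3 = 17.8083 → s = 43.8083

43.8083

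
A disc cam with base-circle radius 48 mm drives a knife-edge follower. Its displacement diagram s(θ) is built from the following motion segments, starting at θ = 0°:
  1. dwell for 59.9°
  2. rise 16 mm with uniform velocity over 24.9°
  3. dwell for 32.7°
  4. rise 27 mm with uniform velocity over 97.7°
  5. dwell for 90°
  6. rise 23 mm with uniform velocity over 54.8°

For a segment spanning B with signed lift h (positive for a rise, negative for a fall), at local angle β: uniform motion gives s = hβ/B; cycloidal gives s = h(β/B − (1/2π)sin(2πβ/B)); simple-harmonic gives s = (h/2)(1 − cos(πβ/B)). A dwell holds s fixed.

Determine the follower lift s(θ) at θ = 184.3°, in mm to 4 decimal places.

seg 1 [0°–59.9°] dwell: s stays 0.0000
seg 2 [59.9°–84.8°] uniform, h=16: full span → s += 16 → s = 16.0000
seg 3 [84.8°–117.5°] dwell: s stays 16.0000
seg 4 [117.5°–215.2°] uniform, h=27: θ=184.3° here. β=66.8, B=97.7. 27·66.8/97.7 = 18.4606 → s = 34.4606

34.4606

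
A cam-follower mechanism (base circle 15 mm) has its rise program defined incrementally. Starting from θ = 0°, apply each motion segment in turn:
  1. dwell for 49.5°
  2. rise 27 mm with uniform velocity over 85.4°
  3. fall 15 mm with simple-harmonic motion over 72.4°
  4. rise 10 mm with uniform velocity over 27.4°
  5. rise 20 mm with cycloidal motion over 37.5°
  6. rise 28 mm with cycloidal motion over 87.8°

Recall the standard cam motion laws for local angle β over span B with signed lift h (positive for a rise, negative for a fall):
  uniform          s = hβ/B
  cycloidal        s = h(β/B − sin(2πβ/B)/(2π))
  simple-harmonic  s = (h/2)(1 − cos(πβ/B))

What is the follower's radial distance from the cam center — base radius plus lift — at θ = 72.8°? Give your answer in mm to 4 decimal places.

seg 1 [0°–49.5°] dwell: s stays 0.0000
seg 2 [49.5°–134.9°] uniform, h=27: θ=72.8° here. β=23.3, B=85.4. 27·23.3/85.4 = 7.3665 → s = 7.3665
radial distance = base radius + s = 15 + 7.3665 = 22.3665

22.3665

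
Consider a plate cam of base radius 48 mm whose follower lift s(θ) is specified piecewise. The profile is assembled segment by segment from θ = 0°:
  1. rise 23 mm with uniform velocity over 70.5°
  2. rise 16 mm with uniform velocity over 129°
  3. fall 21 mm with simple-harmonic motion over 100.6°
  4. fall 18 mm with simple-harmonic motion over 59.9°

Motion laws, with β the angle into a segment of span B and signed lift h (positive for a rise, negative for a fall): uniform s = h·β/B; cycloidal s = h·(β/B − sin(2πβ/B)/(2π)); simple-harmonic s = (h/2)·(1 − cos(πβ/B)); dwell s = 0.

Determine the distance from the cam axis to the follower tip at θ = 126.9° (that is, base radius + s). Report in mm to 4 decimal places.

seg 1 [0°–70.5°] uniform, h=23: full span → s += 23 → s = 23.0000
seg 2 [70.5°–199.5°] uniform, h=16: θ=126.9° here. β=56.4, B=129. 16·56.4/129 = 6.9953 → s = 29.9953
radial distance = base radius + s = 48 + 29.9953 = 77.9953

77.9953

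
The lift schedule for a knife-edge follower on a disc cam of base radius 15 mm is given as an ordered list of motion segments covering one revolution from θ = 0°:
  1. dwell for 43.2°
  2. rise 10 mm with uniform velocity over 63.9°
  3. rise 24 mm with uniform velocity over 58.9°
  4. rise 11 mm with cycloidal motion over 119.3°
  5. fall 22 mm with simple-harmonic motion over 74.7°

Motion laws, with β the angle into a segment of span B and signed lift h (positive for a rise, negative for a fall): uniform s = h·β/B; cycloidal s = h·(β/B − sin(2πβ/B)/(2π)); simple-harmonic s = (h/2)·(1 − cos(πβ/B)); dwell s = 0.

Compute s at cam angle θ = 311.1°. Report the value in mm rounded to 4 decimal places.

seg 1 [0°–43.2°] dwell: s stays 0.0000
seg 2 [43.2°–107.1°] uniform, h=10: full span → s += 10 → s = 10.0000
seg 3 [107.1°–166°] uniform, h=24: full span → s += 24 → s = 34.0000
seg 4 [166°–285.3°] cycloidal, h=11: full span → s += 11 → s = 45.0000
seg 5 [285.3°–360°] simple-harmonic, h=-22: θ=311.1° here. β=25.8, B=74.7. -22/2·(1 − cos(π·0.3454)) = -5.8644 → s = 39.1356

39.1356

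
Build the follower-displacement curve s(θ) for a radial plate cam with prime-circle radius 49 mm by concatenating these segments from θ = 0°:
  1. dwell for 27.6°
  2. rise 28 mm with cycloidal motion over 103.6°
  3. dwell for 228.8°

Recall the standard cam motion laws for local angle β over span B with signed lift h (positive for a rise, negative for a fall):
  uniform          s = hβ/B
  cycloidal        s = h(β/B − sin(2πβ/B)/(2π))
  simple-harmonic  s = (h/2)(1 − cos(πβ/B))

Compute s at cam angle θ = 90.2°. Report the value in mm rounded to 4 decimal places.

seg 1 [0°–27.6°] dwell: s stays 0.0000
seg 2 [27.6°–131.2°] cycloidal, h=28: θ=90.2° here. β=62.6, B=103.6. 28·(0.6042 − sin(2π·0.6042)/(2π)) = 19.6336 → s = 19.6336

19.6336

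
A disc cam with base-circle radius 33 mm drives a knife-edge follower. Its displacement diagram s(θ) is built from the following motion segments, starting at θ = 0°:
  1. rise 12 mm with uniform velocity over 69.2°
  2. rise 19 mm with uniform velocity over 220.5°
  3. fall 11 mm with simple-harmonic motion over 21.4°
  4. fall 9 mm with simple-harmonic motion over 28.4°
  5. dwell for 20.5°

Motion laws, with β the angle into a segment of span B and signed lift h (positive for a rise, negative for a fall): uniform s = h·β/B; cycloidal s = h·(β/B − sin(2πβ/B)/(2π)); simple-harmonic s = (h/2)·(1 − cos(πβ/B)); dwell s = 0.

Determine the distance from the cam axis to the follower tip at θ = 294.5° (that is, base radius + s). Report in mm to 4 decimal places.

seg 1 [0°–69.2°] uniform, h=12: full span → s += 12 → s = 12.0000
seg 2 [69.2°–289.7°] uniform, h=19: full span → s += 19 → s = 31.0000
seg 3 [289.7°–311.1°] simple-harmonic, h=-11: θ=294.5° here. β=4.8, B=21.4. -11/2·(1 − cos(π·0.2243)) = -1.3099 → s = 29.6901
radial distance = base radius + s = 33 + 29.6901 = 62.6901

62.6901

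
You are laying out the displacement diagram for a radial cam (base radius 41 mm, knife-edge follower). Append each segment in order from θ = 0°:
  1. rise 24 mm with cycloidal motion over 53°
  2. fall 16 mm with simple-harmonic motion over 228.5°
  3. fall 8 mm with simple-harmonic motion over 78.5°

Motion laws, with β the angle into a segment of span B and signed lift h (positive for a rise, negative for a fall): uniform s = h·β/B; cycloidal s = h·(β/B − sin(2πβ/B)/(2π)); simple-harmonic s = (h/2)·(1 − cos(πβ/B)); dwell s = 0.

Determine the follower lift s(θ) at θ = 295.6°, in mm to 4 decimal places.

seg 1 [0°–53°] cycloidal, h=24: full span → s += 24 → s = 24.0000
seg 2 [53°–281.5°] simple-harmonic, h=-16: full span → s += -16 → s = 8.0000
seg 3 [281.5°–360°] simple-harmonic, h=-8: θ=295.6° here. β=14.1, B=78.5. -8/2·(1 − cos(π·0.1796)) = -0.6201 → s = 7.3799

7.3799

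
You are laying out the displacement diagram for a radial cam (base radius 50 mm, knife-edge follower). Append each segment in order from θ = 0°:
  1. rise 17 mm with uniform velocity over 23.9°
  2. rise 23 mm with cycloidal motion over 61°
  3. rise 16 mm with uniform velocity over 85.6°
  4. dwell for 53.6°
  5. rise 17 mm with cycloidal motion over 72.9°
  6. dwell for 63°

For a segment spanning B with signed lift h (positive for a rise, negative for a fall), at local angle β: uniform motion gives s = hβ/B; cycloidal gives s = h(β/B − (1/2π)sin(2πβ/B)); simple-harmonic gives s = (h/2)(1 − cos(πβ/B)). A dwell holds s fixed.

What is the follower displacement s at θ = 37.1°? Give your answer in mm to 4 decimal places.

seg 1 [0°–23.9°] uniform, h=17: full span → s += 17 → s = 17.0000
seg 2 [23.9°–84.9°] cycloidal, h=23: θ=37.1° here. β=13.2, B=61. 23·(0.2164 − sin(2π·0.2164)/(2π)) = 1.3978 → s = 18.3978

18.3978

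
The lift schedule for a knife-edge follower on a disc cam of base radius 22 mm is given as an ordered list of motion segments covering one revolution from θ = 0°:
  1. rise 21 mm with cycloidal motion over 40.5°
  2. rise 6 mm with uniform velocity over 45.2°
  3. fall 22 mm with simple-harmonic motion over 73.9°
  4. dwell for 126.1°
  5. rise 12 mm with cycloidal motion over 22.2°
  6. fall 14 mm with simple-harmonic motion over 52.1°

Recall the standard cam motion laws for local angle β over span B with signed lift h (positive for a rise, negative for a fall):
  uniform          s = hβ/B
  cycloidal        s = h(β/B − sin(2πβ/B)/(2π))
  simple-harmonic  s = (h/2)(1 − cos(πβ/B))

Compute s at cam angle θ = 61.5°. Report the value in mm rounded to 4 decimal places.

seg 1 [0°–40.5°] cycloidal, h=21: full span → s += 21 → s = 21.0000
seg 2 [40.5°–85.7°] uniform, h=6: θ=61.5° here. β=21, B=45.2. 6·21/45.2 = 2.7876 → s = 23.7876

23.7876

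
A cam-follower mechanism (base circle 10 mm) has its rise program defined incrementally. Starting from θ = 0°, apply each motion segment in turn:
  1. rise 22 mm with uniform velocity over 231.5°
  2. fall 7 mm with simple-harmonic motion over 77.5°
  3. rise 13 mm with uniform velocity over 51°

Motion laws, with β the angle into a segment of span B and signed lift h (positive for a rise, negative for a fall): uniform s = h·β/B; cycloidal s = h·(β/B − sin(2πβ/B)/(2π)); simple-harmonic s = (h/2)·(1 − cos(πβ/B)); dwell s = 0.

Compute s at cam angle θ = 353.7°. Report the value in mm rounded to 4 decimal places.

seg 1 [0°–231.5°] uniform, h=22: full span → s += 22 → s = 22.0000
seg 2 [231.5°–309°] simple-harmonic, h=-7: full span → s += -7 → s = 15.0000
seg 3 [309°–360°] uniform, h=13: θ=353.7° here. β=44.7, B=51. 13·44.7/51 = 11.3941 → s = 26.3941

26.3941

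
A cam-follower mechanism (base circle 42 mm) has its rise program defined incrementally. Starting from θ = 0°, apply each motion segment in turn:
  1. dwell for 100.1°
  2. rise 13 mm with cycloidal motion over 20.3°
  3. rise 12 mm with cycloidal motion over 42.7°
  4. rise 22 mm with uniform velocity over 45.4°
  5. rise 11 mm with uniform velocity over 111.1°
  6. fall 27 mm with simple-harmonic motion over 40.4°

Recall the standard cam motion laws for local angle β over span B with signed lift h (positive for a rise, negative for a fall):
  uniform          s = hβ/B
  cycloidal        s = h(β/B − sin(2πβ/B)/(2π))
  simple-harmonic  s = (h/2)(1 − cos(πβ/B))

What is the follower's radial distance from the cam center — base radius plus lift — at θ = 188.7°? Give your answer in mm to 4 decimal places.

seg 1 [0°–100.1°] dwell: s stays 0.0000
seg 2 [100.1°–120.4°] cycloidal, h=13: full span → s += 13 → s = 13.0000
seg 3 [120.4°–163.1°] cycloidal, h=12: full span → s += 12 → s = 25.0000
seg 4 [163.1°–208.5°] uniform, h=22: θ=188.7° here. β=25.6, B=45.4. 22·25.6/45.4 = 12.4053 → s = 37.4053
radial distance = base radius + s = 42 + 37.4053 = 79.4053

79.4053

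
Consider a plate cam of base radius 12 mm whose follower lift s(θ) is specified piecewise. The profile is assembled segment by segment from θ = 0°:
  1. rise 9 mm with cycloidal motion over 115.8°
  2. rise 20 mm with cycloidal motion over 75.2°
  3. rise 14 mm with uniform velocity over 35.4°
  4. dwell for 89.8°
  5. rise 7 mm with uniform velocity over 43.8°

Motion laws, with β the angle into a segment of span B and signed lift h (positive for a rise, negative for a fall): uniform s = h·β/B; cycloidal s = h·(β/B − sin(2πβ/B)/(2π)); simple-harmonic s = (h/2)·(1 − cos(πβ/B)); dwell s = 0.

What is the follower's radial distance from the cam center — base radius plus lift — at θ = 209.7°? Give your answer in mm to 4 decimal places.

seg 1 [0°–115.8°] cycloidal, h=9: full span → s += 9 → s = 9.0000
seg 2 [115.8°–191°] cycloidal, h=20: full span → s += 20 → s = 29.0000
seg 3 [191°–226.4°] uniform, h=14: θ=209.7° here. β=18.7, B=35.4. 14·18.7/35.4 = 7.3955 → s = 36.3955
radial distance = base radius + s = 12 + 36.3955 = 48.3955

48.3955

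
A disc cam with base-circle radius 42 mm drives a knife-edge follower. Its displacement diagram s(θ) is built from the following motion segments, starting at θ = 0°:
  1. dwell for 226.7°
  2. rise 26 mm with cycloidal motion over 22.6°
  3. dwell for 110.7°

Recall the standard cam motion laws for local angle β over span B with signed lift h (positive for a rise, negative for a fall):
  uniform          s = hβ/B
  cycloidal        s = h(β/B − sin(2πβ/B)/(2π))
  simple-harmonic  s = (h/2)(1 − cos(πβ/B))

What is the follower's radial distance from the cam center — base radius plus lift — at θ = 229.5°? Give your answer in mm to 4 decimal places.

seg 1 [0°–226.7°] dwell: s stays 0.0000
seg 2 [226.7°–249.3°] cycloidal, h=26: θ=229.5° here. β=2.8, B=22.6. 26·(0.1239 − sin(2π·0.1239)/(2π)) = 0.3156 → s = 0.3156
radial distance = base radius + s = 42 + 0.3156 = 42.3156

42.3156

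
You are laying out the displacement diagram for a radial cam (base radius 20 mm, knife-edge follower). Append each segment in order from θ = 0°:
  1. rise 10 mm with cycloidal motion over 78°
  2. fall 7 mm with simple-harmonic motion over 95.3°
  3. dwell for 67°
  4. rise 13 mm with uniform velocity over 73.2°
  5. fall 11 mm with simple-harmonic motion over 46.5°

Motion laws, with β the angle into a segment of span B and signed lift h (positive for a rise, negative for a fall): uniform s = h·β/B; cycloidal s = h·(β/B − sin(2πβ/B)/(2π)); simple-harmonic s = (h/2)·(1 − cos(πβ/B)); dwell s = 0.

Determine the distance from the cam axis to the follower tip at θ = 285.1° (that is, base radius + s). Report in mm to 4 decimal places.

seg 1 [0°–78°] cycloidal, h=10: full span → s += 10 → s = 10.0000
seg 2 [78°–173.3°] simple-harmonic, h=-7: full span → s += -7 → s = 3.0000
seg 3 [173.3°–240.3°] dwell: s stays 3.0000
seg 4 [240.3°–313.5°] uniform, h=13: θ=285.1° here. β=44.8, B=73.2. 13·44.8/73.2 = 7.9563 → s = 10.9563
radial distance = base radius + s = 20 + 10.9563 = 30.9563

30.9563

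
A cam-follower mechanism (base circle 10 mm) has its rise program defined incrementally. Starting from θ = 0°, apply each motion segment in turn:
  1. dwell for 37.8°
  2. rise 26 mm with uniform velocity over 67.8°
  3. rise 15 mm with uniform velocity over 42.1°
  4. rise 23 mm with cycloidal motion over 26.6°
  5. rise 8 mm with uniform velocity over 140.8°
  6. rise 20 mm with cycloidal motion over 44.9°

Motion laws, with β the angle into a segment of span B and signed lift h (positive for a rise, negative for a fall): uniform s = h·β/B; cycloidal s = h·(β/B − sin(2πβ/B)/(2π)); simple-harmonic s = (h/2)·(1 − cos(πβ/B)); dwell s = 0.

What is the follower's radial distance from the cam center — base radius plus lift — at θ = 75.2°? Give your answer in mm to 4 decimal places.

seg 1 [0°–37.8°] dwell: s stays 0.0000
seg 2 [37.8°–105.6°] uniform, h=26: θ=75.2° here. β=37.4, B=67.8. 26·37.4/67.8 = 14.3422 → s = 14.3422
radial distance = base radius + s = 10 + 14.3422 = 24.3422

24.3422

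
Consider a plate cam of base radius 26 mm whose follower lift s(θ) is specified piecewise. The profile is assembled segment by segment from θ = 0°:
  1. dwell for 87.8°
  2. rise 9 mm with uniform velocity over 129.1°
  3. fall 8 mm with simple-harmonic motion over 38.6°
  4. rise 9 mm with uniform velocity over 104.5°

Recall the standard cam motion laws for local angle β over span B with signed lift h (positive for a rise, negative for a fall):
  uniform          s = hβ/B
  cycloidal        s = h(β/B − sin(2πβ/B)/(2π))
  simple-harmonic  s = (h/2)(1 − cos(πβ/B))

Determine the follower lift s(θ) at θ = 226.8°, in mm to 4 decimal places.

seg 1 [0°–87.8°] dwell: s stays 0.0000
seg 2 [87.8°–216.9°] uniform, h=9: full span → s += 9 → s = 9.0000
seg 3 [216.9°–255.5°] simple-harmonic, h=-8: θ=226.8° here. β=9.9, B=38.6. -8/2·(1 − cos(π·0.2565)) = -1.2297 → s = 7.7703

7.7703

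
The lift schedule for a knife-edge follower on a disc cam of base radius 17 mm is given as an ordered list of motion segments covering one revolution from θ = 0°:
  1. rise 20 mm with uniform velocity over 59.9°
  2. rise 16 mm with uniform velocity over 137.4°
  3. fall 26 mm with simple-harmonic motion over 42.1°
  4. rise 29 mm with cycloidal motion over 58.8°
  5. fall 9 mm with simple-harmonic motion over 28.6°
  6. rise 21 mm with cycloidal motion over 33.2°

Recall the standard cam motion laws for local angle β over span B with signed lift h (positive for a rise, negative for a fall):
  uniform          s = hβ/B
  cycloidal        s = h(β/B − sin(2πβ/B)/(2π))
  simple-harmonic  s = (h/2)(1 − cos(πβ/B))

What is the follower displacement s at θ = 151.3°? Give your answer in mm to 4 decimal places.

seg 1 [0°–59.9°] uniform, h=20: full span → s += 20 → s = 20.0000
seg 2 [59.9°–197.3°] uniform, h=16: θ=151.3° here. β=91.4, B=137.4. 16·91.4/137.4 = 10.6434 → s = 30.6434

30.6434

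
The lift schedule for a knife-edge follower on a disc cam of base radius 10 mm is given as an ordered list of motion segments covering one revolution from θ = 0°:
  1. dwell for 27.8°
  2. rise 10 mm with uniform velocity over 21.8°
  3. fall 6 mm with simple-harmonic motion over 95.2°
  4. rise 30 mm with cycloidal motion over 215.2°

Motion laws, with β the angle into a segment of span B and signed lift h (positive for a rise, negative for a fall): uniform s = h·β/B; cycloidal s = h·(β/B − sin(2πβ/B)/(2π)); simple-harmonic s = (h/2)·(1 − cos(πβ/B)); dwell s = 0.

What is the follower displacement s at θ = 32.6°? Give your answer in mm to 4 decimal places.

seg 1 [0°–27.8°] dwell: s stays 0.0000
seg 2 [27.8°–49.6°] uniform, h=10: θ=32.6° here. β=4.8, B=21.8. 10·4.8/21.8 = 2.2018 → s = 2.2018

2.2018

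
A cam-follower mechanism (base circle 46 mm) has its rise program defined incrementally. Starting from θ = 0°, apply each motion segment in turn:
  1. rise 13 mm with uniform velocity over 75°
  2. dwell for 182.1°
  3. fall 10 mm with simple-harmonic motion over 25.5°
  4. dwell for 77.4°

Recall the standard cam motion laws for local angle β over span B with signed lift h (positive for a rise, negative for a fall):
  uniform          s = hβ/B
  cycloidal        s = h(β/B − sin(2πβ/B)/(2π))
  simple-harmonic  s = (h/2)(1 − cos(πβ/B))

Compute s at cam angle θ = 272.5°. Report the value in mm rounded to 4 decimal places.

seg 1 [0°–75°] uniform, h=13: full span → s += 13 → s = 13.0000
seg 2 [75°–257.1°] dwell: s stays 13.0000
seg 3 [257.1°–282.6°] simple-harmonic, h=-10: θ=272.5° here. β=15.4, B=25.5. -10/2·(1 − cos(π·0.6039)) = -6.6036 → s = 6.3964

6.3964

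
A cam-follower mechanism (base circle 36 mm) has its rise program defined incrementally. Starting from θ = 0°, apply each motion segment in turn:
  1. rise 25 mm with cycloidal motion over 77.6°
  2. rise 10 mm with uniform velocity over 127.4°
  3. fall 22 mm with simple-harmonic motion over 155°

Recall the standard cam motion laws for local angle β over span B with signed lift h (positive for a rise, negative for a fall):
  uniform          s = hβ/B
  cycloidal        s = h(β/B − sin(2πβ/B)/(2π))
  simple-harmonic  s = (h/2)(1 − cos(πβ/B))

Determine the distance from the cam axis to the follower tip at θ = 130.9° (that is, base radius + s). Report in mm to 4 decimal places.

seg 1 [0°–77.6°] cycloidal, h=25: full span → s += 25 → s = 25.0000
seg 2 [77.6°–205°] uniform, h=10: θ=130.9° here. β=53.3, B=127.4. 10·53.3/127.4 = 4.1837 → s = 29.1837
radial distance = base radius + s = 36 + 29.1837 = 65.1837

65.1837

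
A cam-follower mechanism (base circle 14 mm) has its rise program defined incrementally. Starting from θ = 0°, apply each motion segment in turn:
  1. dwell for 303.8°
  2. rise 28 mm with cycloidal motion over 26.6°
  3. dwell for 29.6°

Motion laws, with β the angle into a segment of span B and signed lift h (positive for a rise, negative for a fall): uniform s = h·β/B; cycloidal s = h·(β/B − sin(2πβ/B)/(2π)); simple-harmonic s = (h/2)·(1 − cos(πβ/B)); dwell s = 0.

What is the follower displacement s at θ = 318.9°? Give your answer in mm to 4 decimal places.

seg 1 [0°–303.8°] dwell: s stays 0.0000
seg 2 [303.8°–330.4°] cycloidal, h=28: θ=318.9° here. β=15.1, B=26.6. 28·(0.5677 − sin(2π·0.5677)/(2π)) = 17.7329 → s = 17.7329

17.7329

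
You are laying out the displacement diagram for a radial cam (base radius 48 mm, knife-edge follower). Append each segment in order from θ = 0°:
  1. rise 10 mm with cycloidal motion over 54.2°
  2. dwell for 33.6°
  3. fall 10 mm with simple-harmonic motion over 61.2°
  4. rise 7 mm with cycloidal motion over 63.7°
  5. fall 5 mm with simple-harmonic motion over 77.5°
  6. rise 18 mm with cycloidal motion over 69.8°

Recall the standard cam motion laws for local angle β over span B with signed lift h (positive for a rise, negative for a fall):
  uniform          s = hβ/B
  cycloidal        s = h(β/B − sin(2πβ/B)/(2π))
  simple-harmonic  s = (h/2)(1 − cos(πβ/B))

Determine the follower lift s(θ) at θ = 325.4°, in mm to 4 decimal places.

seg 1 [0°–54.2°] cycloidal, h=10: full span → s += 10 → s = 10.0000
seg 2 [54.2°–87.8°] dwell: s stays 10.0000
seg 3 [87.8°–149°] simple-harmonic, h=-10: full span → s += -10 → s = 0.0000
seg 4 [149°–212.7°] cycloidal, h=7: full span → s += 7 → s = 7.0000
seg 5 [212.7°–290.2°] simple-harmonic, h=-5: full span → s += -5 → s = 2.0000
seg 6 [290.2°–360°] cycloidal, h=18: θ=325.4° here. β=35.2, B=69.8. 18·(0.5043 − sin(2π·0.5043)/(2π)) = 9.1547 → s = 11.1547

11.1547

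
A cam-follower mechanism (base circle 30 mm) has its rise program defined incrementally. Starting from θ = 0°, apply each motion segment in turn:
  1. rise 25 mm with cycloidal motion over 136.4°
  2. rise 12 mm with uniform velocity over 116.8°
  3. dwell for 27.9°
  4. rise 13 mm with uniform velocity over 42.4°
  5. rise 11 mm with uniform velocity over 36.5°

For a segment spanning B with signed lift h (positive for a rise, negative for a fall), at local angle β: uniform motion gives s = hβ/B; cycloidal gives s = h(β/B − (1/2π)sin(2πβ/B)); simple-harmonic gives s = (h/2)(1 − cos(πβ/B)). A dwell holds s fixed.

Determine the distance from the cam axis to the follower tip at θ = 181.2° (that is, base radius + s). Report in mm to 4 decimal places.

seg 1 [0°–136.4°] cycloidal, h=25: full span → s += 25 → s = 25.0000
seg 2 [136.4°–253.2°] uniform, h=12: θ=181.2° here. β=44.8, B=116.8. 12·44.8/116.8 = 4.6027 → s = 29.6027
radial distance = base radius + s = 30 + 29.6027 = 59.6027

59.6027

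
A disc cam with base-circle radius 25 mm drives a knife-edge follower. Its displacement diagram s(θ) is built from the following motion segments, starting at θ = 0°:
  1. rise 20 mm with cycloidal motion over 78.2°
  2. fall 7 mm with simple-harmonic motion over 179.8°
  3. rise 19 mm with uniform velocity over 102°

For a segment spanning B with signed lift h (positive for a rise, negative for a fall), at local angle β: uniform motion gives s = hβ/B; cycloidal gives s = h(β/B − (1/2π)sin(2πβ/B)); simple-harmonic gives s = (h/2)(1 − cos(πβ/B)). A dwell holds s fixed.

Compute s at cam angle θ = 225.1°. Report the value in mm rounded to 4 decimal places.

seg 1 [0°–78.2°] cycloidal, h=20: full span → s += 20 → s = 20.0000
seg 2 [78.2°–258°] simple-harmonic, h=-7: θ=225.1° here. β=146.9, B=179.8. -7/2·(1 − cos(π·0.8170)) = -6.4375 → s = 13.5625

13.5625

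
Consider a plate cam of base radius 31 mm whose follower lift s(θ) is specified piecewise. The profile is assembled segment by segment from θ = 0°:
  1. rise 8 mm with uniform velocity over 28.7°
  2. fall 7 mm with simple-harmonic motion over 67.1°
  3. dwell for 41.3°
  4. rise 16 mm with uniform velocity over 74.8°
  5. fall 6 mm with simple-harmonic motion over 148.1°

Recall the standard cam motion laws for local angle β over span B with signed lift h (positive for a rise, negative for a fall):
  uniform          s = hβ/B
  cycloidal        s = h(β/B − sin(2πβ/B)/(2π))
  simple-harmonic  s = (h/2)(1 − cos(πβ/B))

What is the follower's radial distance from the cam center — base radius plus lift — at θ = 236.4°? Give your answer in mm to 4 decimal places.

seg 1 [0°–28.7°] uniform, h=8: full span → s += 8 → s = 8.0000
seg 2 [28.7°–95.8°] simple-harmonic, h=-7: full span → s += -7 → s = 1.0000
seg 3 [95.8°–137.1°] dwell: s stays 1.0000
seg 4 [137.1°–211.9°] uniform, h=16: full span → s += 16 → s = 17.0000
seg 5 [211.9°–360°] simple-harmonic, h=-6: θ=236.4° here. β=24.5, B=148.1. -6/2·(1 − cos(π·0.1654)) = -0.3961 → s = 16.6039
radial distance = base radius + s = 31 + 16.6039 = 47.6039

47.6039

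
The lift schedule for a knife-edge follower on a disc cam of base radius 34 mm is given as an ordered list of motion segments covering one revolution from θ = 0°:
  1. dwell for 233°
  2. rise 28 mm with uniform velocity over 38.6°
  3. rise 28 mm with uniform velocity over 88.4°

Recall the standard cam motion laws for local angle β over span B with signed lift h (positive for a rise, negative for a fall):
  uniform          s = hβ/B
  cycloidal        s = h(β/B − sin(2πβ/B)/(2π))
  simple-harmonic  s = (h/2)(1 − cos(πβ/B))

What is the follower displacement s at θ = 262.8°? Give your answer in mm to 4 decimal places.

seg 1 [0°–233°] dwell: s stays 0.0000
seg 2 [233°–271.6°] uniform, h=28: θ=262.8° here. β=29.8, B=38.6. 28·29.8/38.6 = 21.6166 → s = 21.6166

21.6166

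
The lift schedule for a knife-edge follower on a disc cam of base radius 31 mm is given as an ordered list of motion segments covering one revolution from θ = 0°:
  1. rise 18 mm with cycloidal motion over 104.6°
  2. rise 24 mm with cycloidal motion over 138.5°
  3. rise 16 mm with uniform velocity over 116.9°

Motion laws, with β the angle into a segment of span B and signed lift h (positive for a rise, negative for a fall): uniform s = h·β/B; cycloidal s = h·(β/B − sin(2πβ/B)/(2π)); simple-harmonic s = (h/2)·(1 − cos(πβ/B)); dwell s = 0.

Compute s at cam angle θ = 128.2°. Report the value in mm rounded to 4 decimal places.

seg 1 [0°–104.6°] cycloidal, h=18: full span → s += 18 → s = 18.0000
seg 2 [104.6°–243.1°] cycloidal, h=24: θ=128.2° here. β=23.6, B=138.5. 24·(0.1704 − sin(2π·0.1704)/(2π)) = 0.7377 → s = 18.7377

18.7377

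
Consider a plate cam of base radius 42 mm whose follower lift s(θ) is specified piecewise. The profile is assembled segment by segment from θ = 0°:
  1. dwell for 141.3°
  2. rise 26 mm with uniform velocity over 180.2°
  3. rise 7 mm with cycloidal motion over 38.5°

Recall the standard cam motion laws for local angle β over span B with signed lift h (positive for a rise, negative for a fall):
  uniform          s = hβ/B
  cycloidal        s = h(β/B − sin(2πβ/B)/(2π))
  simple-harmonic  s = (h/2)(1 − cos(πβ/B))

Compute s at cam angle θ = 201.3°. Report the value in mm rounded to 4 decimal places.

seg 1 [0°–141.3°] dwell: s stays 0.0000
seg 2 [141.3°–321.5°] uniform, h=26: θ=201.3° here. β=60, B=180.2. 26·60/180.2 = 8.6570 → s = 8.6570

8.6570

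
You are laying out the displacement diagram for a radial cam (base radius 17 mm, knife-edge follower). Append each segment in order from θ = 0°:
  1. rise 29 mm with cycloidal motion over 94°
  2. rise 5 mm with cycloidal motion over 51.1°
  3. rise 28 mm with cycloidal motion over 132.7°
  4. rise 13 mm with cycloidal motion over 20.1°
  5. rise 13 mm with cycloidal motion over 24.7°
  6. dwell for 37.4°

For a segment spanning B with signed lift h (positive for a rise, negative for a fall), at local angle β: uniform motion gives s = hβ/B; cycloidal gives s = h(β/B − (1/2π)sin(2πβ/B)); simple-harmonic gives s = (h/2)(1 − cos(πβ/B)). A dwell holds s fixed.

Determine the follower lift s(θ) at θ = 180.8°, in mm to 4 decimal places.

seg 1 [0°–94°] cycloidal, h=29: full span → s += 29 → s = 29.0000
seg 2 [94°–145.1°] cycloidal, h=5: full span → s += 5 → s = 34.0000
seg 3 [145.1°–277.8°] cycloidal, h=28: θ=180.8° here. β=35.7, B=132.7. 28·(0.2690 − sin(2π·0.2690)/(2π)) = 3.1083 → s = 37.1083

37.1083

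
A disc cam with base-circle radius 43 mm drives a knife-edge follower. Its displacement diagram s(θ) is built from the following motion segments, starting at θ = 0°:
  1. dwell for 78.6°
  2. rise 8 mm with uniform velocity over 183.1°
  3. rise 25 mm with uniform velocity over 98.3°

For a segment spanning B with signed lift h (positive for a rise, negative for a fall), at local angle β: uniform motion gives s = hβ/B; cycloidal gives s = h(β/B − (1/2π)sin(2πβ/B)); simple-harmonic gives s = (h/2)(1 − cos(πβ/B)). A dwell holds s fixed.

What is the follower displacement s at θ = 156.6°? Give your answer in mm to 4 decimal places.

seg 1 [0°–78.6°] dwell: s stays 0.0000
seg 2 [78.6°–261.7°] uniform, h=8: θ=156.6° here. β=78, B=183.1. 8·78/183.1 = 3.4080 → s = 3.4080

3.4080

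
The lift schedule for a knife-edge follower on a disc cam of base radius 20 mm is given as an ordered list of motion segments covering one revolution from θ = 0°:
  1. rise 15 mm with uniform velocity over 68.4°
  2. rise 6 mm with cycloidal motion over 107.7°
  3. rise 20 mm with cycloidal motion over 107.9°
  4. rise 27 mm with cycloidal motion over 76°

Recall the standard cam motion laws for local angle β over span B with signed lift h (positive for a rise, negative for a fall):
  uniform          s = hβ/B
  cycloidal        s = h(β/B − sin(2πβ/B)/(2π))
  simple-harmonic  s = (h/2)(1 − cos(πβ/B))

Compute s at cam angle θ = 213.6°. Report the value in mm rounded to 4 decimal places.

seg 1 [0°–68.4°] uniform, h=15: full span → s += 15 → s = 15.0000
seg 2 [68.4°–176.1°] cycloidal, h=6: full span → s += 6 → s = 21.0000
seg 3 [176.1°–284°] cycloidal, h=20: θ=213.6° here. β=37.5, B=107.9. 20·(0.3475 − sin(2π·0.3475)/(2π)) = 4.3471 → s = 25.3471

25.3471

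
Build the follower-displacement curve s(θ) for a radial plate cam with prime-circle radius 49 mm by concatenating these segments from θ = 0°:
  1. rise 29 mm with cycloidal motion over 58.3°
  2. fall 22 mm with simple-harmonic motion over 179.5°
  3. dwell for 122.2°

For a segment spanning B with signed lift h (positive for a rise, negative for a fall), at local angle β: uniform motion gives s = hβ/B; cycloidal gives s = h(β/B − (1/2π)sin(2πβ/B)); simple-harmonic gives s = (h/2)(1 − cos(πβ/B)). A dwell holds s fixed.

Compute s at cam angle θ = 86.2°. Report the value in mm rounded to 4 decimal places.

seg 1 [0°–58.3°] cycloidal, h=29: full span → s += 29 → s = 29.0000
seg 2 [58.3°–237.8°] simple-harmonic, h=-22: θ=86.2° here. β=27.9, B=179.5. -22/2·(1 − cos(π·0.1554)) = -1.2856 → s = 27.7144

27.7144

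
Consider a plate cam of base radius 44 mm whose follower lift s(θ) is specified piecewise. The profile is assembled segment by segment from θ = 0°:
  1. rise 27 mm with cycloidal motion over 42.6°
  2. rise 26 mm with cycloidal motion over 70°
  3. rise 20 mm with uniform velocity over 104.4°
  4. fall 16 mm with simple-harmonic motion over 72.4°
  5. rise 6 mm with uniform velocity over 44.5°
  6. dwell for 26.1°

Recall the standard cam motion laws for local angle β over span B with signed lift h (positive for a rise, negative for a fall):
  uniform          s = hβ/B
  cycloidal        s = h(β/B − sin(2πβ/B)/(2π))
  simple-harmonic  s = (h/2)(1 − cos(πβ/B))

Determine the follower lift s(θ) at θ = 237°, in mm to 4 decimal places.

seg 1 [0°–42.6°] cycloidal, h=27: full span → s += 27 → s = 27.0000
seg 2 [42.6°–112.6°] cycloidal, h=26: full span → s += 26 → s = 53.0000
seg 3 [112.6°–217°] uniform, h=20: full span → s += 20 → s = 73.0000
seg 4 [217°–289.4°] simple-harmonic, h=-16: θ=237° here. β=20, B=72.4. -16/2·(1 − cos(π·0.2762)) = -2.8282 → s = 70.1718

70.1718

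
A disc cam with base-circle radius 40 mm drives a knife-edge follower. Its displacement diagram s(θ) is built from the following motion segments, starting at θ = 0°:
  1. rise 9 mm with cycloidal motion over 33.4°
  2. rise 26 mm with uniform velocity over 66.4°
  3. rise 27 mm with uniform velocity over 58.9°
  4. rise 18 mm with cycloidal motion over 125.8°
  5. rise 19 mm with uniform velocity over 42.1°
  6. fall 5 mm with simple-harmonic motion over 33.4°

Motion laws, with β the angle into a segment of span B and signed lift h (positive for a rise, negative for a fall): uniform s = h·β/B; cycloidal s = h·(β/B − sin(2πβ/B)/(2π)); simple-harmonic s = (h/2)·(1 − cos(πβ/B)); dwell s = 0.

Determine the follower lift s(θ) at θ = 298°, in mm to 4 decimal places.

seg 1 [0°–33.4°] cycloidal, h=9: full span → s += 9 → s = 9.0000
seg 2 [33.4°–99.8°] uniform, h=26: full span → s += 26 → s = 35.0000
seg 3 [99.8°–158.7°] uniform, h=27: full span → s += 27 → s = 62.0000
seg 4 [158.7°–284.5°] cycloidal, h=18: full span → s += 18 → s = 80.0000
seg 5 [284.5°–326.6°] uniform, h=19: θ=298° here. β=13.5, B=42.1. 19·13.5/42.1 = 6.0926 → s = 86.0926

86.0926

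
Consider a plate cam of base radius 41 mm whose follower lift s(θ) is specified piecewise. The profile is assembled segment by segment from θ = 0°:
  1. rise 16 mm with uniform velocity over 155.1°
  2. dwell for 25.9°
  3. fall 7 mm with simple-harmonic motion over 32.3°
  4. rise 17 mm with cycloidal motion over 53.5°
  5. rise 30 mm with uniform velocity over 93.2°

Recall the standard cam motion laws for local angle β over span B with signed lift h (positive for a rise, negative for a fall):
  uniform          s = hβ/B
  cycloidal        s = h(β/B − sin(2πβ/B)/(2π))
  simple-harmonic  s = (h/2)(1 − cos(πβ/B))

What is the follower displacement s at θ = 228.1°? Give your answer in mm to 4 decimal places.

seg 1 [0°–155.1°] uniform, h=16: full span → s += 16 → s = 16.0000
seg 2 [155.1°–181°] dwell: s stays 16.0000
seg 3 [181°–213.3°] simple-harmonic, h=-7: full span → s += -7 → s = 9.0000
seg 4 [213.3°–266.8°] cycloidal, h=17: θ=228.1° here. β=14.8, B=53.5. 17·(0.2766 − sin(2π·0.2766)/(2π)) = 2.0350 → s = 11.0350

11.0350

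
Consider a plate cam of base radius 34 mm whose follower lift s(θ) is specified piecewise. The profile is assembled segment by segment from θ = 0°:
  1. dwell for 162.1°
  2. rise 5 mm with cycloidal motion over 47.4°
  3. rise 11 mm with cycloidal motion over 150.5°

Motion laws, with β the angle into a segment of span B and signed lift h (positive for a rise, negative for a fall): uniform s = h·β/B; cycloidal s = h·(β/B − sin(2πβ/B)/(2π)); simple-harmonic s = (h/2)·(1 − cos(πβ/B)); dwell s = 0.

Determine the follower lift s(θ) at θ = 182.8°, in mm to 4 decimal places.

seg 1 [0°–162.1°] dwell: s stays 0.0000
seg 2 [162.1°–209.5°] cycloidal, h=5: θ=182.8° here. β=20.7, B=47.4. 5·(0.4367 − sin(2π·0.4367)/(2π)) = 1.8754 → s = 1.8754

1.8754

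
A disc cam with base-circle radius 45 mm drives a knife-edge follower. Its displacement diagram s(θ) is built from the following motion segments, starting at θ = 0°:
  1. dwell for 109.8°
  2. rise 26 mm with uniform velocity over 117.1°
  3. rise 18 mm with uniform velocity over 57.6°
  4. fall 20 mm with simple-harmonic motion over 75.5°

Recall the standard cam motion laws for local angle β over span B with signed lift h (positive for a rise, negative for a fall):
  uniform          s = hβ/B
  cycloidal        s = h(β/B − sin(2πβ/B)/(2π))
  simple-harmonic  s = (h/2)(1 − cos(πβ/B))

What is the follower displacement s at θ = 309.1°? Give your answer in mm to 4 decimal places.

seg 1 [0°–109.8°] dwell: s stays 0.0000
seg 2 [109.8°–226.9°] uniform, h=26: full span → s += 26 → s = 26.0000
seg 3 [226.9°–284.5°] uniform, h=18: full span → s += 18 → s = 44.0000
seg 4 [284.5°–360°] simple-harmonic, h=-20: θ=309.1° here. β=24.6, B=75.5. -20/2·(1 − cos(π·0.3258)) = -4.7972 → s = 39.2028

39.2028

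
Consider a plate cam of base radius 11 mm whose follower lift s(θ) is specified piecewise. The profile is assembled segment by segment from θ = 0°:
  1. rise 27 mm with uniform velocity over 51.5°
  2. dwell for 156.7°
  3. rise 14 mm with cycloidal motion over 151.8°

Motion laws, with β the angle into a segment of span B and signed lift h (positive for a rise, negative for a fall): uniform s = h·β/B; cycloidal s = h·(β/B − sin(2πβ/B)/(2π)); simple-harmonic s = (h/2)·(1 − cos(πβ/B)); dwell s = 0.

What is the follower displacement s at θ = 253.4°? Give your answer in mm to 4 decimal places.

seg 1 [0°–51.5°] uniform, h=27: full span → s += 27 → s = 27.0000
seg 2 [51.5°–208.2°] dwell: s stays 27.0000
seg 3 [208.2°–360°] cycloidal, h=14: θ=253.4° here. β=45.2, B=151.8. 14·(0.2978 − sin(2π·0.2978)/(2π)) = 2.0400 → s = 29.0400

29.0400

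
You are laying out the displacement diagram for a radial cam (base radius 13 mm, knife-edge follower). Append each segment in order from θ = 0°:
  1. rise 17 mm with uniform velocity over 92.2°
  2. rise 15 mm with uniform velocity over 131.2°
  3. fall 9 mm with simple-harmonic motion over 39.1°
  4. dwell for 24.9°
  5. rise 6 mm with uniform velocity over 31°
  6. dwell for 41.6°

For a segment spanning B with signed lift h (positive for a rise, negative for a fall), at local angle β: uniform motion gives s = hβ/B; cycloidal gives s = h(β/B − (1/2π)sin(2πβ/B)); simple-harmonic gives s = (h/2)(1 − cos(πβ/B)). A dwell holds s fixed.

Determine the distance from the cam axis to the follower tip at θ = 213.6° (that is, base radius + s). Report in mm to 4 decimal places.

seg 1 [0°–92.2°] uniform, h=17: full span → s += 17 → s = 17.0000
seg 2 [92.2°–223.4°] uniform, h=15: θ=213.6° here. β=121.4, B=131.2. 15·121.4/131.2 = 13.8796 → s = 30.8796
radial distance = base radius + s = 13 + 30.8796 = 43.8796

43.8796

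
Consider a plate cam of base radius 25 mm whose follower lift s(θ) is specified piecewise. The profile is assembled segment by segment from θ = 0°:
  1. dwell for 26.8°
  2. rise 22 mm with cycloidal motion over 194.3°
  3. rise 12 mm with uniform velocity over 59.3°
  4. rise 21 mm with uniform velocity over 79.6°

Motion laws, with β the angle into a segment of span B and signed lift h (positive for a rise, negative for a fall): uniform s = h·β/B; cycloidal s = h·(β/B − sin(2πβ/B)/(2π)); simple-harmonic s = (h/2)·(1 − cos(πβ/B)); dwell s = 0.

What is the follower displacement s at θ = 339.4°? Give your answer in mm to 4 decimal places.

seg 1 [0°–26.8°] dwell: s stays 0.0000
seg 2 [26.8°–221.1°] cycloidal, h=22: full span → s += 22 → s = 22.0000
seg 3 [221.1°–280.4°] uniform, h=12: full span → s += 12 → s = 34.0000
seg 4 [280.4°–360°] uniform, h=21: θ=339.4° here. β=59, B=79.6. 21·59/79.6 = 15.5653 → s = 49.5653

49.5653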